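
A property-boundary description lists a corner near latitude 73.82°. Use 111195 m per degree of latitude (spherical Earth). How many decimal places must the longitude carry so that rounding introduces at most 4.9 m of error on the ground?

At 73.82° one degree of longitude covers 111195 × cos 73.82° ≈ 111195 × 0.2787 ≈ 30985.1 m.
N decimal places → at most half a unit in the last place, 0.5 × 10⁻ᴺ° = 30985.1/2 × 10⁻ᴺ m.
Need 0.5 × 30985.1 × 10⁻ᴺ ≤ 4.9 → 10⁻ᴺ ≤ 3.163e-04, so N ≥ 3.50.
So 4 decimal places suffice (1.55 m); 3 would allow up to 15.5 m.

4 decimal places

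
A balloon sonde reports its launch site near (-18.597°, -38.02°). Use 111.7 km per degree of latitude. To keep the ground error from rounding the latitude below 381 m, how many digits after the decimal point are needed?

One degree of latitude covers 111700 m.
With N decimal places the half-ulp bound is 0.5·10⁻ᴺ°, or 0.5·10⁻ᴺ × 111700 m on the ground.
Setting 55850 × 10⁻ᴺ ≤ 381 gives 10ᴺ ≥ 146.6, i.e. N ≥ 2.17.
So 3 decimal places suffice (55.9 m); 2 would allow up to 558 m.

3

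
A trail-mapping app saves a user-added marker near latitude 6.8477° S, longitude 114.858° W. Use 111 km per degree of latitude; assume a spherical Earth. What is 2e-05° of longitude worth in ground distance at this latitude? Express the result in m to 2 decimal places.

2.20 m

At 6.8477° a degree of longitude is 111000 × cos 6.8477° ≈ 110208 m, so 2e-05° corresponds to 2.20416 m.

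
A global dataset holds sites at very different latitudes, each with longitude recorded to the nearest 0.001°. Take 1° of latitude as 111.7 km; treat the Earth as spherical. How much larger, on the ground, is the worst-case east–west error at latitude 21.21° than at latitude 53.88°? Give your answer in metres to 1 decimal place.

Rounding to 3 decimal places leaves the longitude within ±0.0005° of the true value.
Error at 21.21° = 0.0005° × 111700 × cos 21.21° ≈ 55.85 × 0.9323 = 52.067 m.
Error at 53.88° = 0.0005° × 111700 × cos 53.88° ≈ 55.85 × 0.5895 = 32.922 m.
Difference: 52.067 − 32.922 = 19.144 m.

19.1 metres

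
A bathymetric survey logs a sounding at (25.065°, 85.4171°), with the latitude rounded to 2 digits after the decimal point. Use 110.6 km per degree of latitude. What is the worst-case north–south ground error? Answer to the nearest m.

Rounding to 2 decimal places leaves the latitude within ±0.005° of the true value.
North–south distance: 0.005° × 110600 m/° = 553 m.

553 m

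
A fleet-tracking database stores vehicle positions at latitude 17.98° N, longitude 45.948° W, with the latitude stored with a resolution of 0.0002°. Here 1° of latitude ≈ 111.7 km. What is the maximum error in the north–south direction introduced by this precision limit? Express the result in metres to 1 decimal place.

With a 0.0002° grid the true value lies within half a step, ±0.0002°/2 = ±0.0001°, of the stored one.
Along the meridian that is 0.0001° × 111700 m/° = 11.17 m.

11.2 metres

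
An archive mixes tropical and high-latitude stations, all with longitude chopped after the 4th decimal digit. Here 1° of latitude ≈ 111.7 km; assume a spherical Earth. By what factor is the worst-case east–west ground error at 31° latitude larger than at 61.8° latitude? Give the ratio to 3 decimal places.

Truncating at 4 decimal places can drop up to a full unit in the last place, so the longitude may be off by as much as 0.0001°.
Error at 31° = 0.0001° × 111700 × cos 31° ≈ 11.17 × 0.8572 = 9.5746 m.
Error at 61.8° = 0.0001° × 111700 × cos 61.8° ≈ 11.17 × 0.4726 = 5.2784 m.
The ratio reduces to cos 31° / cos 61.8° = 0.8572/0.4726 ≈ 1.8139.

1.814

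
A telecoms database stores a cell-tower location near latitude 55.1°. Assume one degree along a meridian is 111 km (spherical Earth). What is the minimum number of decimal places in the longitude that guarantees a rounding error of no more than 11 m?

At 55.1° one degree of longitude covers 111000 × cos 55.1° ≈ 111000 × 0.5721 ≈ 63508.2 m.
N decimal places → at most half a unit in the last place, 0.5 × 10⁻ᴺ° = 63508.2/2 × 10⁻ᴺ m.
Setting 31754.1 × 10⁻ᴺ ≤ 11 gives 10ᴺ ≥ 2887, i.e. N ≥ 3.46.
So 4 decimal places suffice (3.18 m); 3 would allow up to 31.8 m.

4 decimal places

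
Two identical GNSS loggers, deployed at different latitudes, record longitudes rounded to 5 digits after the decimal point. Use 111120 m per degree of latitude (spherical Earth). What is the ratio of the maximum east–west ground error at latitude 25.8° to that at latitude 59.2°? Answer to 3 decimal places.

1.758

Rounding to 5 decimal places leaves the longitude within ±5e-06° of the true value.
At 25.8°: 5e-06° × 111120 × cos 25.8° = 5e-06 × 111120 × 0.9003 ≈ 0.50022 m.
At 59.2°: 5e-06° × 111120 × cos 59.2° = 5e-06 × 111120 × 0.5120 ≈ 0.28449 m.
Ratio: 0.50022 / 0.28449 = cos 25.8° / cos 59.2° ≈ 1.7583.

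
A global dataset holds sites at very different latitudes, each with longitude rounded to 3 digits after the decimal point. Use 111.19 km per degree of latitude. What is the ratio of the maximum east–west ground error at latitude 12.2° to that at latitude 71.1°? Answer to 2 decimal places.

Rounding to 3 decimal places leaves the longitude within ±0.0005° of the true value.
At 12.2°: 0.0005° × 111190 × cos 12.2° = 0.0005 × 111190 × 0.9774 ≈ 54.339 m.
Error at 71.1° = 0.0005° × 111190 × cos 71.1° ≈ 55.595 × 0.3239 = 18.008 m.
Ratio: 54.339 / 18.008 = cos 12.2° / cos 71.1° ≈ 3.0175.

3.02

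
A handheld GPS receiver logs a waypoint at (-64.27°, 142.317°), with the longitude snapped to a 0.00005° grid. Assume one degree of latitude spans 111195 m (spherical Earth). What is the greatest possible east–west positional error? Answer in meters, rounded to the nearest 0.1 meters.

1.2 meters

With a 0.00005° grid the true value lies within half a step, ±0.00005°/2 = ±2.5e-05°, of the stored one.
One degree of longitude at 64.27° is 111195 × cos 64.27° ≈ 111195 × 0.4341 = 48273.2 m.
Maximum E–W displacement: 2.5e-05 × 48273.2 = 1.20683 m.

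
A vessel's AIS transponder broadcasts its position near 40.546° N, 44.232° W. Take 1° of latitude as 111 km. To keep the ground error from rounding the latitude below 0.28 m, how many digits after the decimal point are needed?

One degree of latitude covers 111000 m.
N decimal places → at most half a unit in the last place, 0.5 × 10⁻ᴺ° = 111000/2 × 10⁻ᴺ m.
Setting 55500 × 10⁻ᴺ ≤ 0.28 gives 10ᴺ ≥ 1.982e+05, i.e. N ≥ 5.30.
N = 5 would give 0.555 m (too coarse); N = 6 gives 0.0555 m ≤ 0.28 m.

6 decimal places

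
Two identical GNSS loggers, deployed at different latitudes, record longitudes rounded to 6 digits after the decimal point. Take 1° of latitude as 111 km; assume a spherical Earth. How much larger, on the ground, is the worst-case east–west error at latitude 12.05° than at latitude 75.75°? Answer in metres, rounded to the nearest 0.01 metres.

0.04 metres

Rounding to 6 decimal places leaves the longitude within ±5e-07° of the true value.
At 12.05°: 5e-07° × 111000 × cos 12.05° = 5e-07 × 111000 × 0.9780 ≈ 0.054277 m.
Error at 75.75° = 5e-07° × 111000 × cos 75.75° ≈ 0.0555 × 0.2462 = 0.013662 m.
Difference: 0.054277 − 0.013662 = 0.040616 m.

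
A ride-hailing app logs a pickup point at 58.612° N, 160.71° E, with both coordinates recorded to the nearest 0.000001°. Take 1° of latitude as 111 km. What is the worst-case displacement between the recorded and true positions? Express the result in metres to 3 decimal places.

0.063 metres

Rounding to 6 decimal places leaves each coordinate within ±5e-07° of the true value.
North–south component: 5e-07° × 111000 = 0.0555 m.
Longitude error → 5e-07 × 111000 × cos 58.612° = 5e-07 × 111000 × 0.5208 ≈ 0.0289061 m.
Combining orthogonally: (0.0555² + 0.0289061²)^½ ≈ 0.0625765 m.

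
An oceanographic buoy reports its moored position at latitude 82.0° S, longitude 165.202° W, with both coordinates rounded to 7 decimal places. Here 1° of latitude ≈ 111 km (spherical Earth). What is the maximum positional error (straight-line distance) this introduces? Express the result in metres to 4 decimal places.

Rounding to 7 decimal places leaves each coordinate within ±5e-08° of the true value.
North–south component: 5e-08° × 111000 = 0.00555 m.
East–west component at 82°: 5e-08° × 111000 × cos 82° ≈ 5e-08 × 15448.2 ≈ 0.000772411 m.
The two errors are perpendicular, so the maximum displacement is √(0.00555² + 0.000772411²) ≈ 0.00560349 m.

0.0056 metres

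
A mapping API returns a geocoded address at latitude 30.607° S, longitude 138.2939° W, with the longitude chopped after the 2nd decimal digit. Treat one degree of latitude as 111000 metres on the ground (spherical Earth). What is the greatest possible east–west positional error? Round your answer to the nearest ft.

3134 ft

Truncating at 2 decimal places can drop up to a full unit in the last place, so the longitude may be off by as much as 0.01°.
At latitude 30.607° a degree of longitude spans 111000 m × cos 30.607° = 111000 × 0.8607 ≈ 95535.5 m.
East–west error: 0.01° × 95535.5 m/° ≈ 955.355 m.
Converting: 955.355 m × 3.2808 ft/m ≈ 3134.4 ft.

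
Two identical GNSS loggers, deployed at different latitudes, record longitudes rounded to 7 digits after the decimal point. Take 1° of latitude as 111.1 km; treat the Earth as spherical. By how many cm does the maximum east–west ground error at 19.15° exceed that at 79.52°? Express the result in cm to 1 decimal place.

Rounding to 7 decimal places leaves the longitude within ±5e-08° of the true value.
Error at 19.15° = 5e-08° × 111100 × cos 19.15° ≈ 0.005555 × 0.9447 = 0.0052476 m.
At 79.52°: 5e-08° × 111100 × cos 79.52° = 5e-08 × 111100 × 0.1819 ≈ 0.0010104 m.
Difference: 0.0052476 − 0.0010104 = 0.0042372 m.
That is 0.00423719 m = 0.42372 cm.

0.4 cm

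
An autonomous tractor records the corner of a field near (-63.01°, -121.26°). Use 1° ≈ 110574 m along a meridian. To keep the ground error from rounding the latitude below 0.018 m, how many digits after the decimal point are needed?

One degree of latitude covers 110574 m.
N decimal places → at most half a unit in the last place, 0.5 × 10⁻ᴺ° = 110574/2 × 10⁻ᴺ m.
Need 0.5 × 110574 × 10⁻ᴺ ≤ 0.018 → 10⁻ᴺ ≤ 3.256e-07, so N ≥ 6.49.
At 6 places the error can reach 0.0553 m, but 7 places keeps it to 0.00553 m.

7 decimal places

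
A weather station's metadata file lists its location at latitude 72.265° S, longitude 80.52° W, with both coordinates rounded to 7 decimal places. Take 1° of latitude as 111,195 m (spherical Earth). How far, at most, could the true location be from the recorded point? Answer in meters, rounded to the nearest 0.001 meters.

0.006 meters

Rounding to 7 decimal places leaves each coordinate within ±5e-08° of the true value.
N–S: 5e-08° × 111195 m/° = 0.00555975 m.
E–W at 72.265°: 5e-08° × 111195 × cos 72.265° = 5e-08 × 111195 × 0.3046 ≈ 0.00169358 m.
Combining orthogonally: (0.00555975² + 0.00169358²)^½ ≈ 0.00581197 m.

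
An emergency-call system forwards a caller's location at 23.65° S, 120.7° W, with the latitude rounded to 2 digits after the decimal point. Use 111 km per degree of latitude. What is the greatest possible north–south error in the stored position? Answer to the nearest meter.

Rounding to 2 decimal places leaves the latitude within ±0.005° of the true value.
So the N–S error is at most 0.005 × 111000 = 555 m.

555 meters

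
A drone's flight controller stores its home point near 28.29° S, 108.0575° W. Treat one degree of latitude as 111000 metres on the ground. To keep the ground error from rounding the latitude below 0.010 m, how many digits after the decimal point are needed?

7 decimal places

One degree of latitude covers 111000 m.
With N decimal places the half-ulp bound is 0.5·10⁻ᴺ°, or 0.5·10⁻ᴺ × 111000 m on the ground.
Need 0.5 × 111000 × 10⁻ᴺ ≤ 0.010 → 10⁻ᴺ ≤ 1.802e-07, so N ≥ 6.74.
At 6 places the error can reach 0.0555 m, but 7 places keeps it to 0.00555 m.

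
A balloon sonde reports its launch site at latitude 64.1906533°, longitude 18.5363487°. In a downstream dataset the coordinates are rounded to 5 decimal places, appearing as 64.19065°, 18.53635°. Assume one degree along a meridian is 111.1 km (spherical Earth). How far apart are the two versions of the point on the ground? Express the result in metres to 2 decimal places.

The latitude changed by +0.0000033° and the longitude by -0.0000013°.
North–south shift: 0.0000033 × 111100 = 0.36663 m.
E–W at 64.1907°: -0.0000013° × 111100 × cos 64.1907° = -0.0000013 × 111100 × 0.4354 ≈ -0.0628816 m.
Distance: √(0.36663² + 0.0628816²) ≈ 0.371983 m.

0.37 metres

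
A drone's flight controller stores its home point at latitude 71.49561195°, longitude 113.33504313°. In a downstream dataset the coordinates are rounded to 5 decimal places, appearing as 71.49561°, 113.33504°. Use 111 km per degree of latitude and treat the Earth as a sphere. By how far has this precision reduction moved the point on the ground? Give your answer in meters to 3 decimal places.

0.243 meters

The latitude changed by +0.00000195° and the longitude by +0.00000313°.
North–south shift: 0.00000195 × 111000 = 0.21645 m.
E–W at 71.4956°: 0.00000313° × 111000 × cos 71.4956° = 0.00000313 × 111000 × 0.3174 ≈ 0.110266 m.
Distance: √(0.21645² + 0.110266²) ≈ 0.242918 m.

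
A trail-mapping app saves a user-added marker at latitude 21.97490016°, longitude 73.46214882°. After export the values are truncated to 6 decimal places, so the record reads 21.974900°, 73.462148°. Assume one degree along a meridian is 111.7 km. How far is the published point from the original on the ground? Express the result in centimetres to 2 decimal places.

The latitude changed by +0.00000016° and the longitude by +0.00000082°.
North–south shift: 0.00000016 × 111700 = 0.017872 m.
E–W at 21.9749°: 0.00000082° × 111700 × cos 21.9749° = 0.00000082 × 111700 × 0.9273 ≈ 0.0849395 m.
Distance: √(0.017872² + 0.0849395²) ≈ 0.0867993 m.
That is 0.0867993 m = 8.6799 cm.

8.68 centimetres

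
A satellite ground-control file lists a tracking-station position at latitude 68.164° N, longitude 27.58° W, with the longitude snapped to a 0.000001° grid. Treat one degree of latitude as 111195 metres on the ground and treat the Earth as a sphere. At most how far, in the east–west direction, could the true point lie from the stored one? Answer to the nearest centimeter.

With a 0.000001° grid the true value lies within half a step, ±0.000001°/2 = ±5e-07°, of the stored one.
Parallels shrink by cos φ, so at 68.164° a degree of longitude is 111195 × 0.3720 ≈ 41359.1 m.
East–west error: 5e-07° × 41359.1 m/° ≈ 0.0206796 m.
That is 0.0206796 m = 2.068 cm.

2 centimeters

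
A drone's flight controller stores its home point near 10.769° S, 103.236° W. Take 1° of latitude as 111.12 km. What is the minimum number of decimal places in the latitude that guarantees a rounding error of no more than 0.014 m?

One degree of latitude covers 111120 m.
With N decimal places the half-ulp bound is 0.5·10⁻ᴺ°, or 0.5·10⁻ᴺ × 111120 m on the ground.
Need 0.5 × 111120 × 10⁻ᴺ ≤ 0.014 → 10⁻ᴺ ≤ 2.520e-07, so N ≥ 6.60.
So 7 decimal places suffice (0.00556 m); 6 would allow up to 0.0556 m.

7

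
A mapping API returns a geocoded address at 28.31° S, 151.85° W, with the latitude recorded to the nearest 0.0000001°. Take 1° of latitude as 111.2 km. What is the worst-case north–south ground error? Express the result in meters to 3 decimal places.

Rounding to 7 decimal places leaves the latitude within ±5e-08° of the true value.
Along the meridian that is 5e-08° × 111200 m/° = 0.00556 m.

0.006 meters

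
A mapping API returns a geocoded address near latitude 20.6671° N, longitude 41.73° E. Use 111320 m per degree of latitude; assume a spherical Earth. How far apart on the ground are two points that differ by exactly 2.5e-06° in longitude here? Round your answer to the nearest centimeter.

At 20.6671° a degree of longitude is 111320 × cos 20.6671° ≈ 104156 m, so 2.5e-06° corresponds to 0.260391 m.
That is 0.260391 m = 26.039 cm.

26 centimeters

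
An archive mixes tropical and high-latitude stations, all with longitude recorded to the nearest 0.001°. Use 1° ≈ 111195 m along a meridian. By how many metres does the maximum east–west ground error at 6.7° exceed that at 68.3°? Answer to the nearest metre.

35 metres

Rounding to 3 decimal places leaves the longitude within ±0.0005° of the true value.
Error at 6.7° = 0.0005° × 111195 × cos 6.7° ≈ 55.598 × 0.9932 = 55.218 m.
Error at 68.3° = 0.0005° × 111195 × cos 68.3° ≈ 55.598 × 0.3697 = 20.557 m.
So the lower-latitude error exceeds the higher by 55.218 − 20.557 = 34.661 m.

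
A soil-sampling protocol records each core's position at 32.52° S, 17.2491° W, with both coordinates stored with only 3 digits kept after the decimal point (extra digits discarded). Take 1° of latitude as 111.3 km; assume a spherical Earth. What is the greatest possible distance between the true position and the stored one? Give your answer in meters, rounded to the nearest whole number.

Truncating at 3 decimal places can drop up to a full unit in the last place, so each coordinate may be off by as much as 0.001°.
Latitude error → 0.001 × 111300 = 111.3 m along the meridian.
Longitude error → 0.001 × 111300 × cos 32.52° = 0.001 × 111300 × 0.8432 ≈ 93.8486 m.
Worst case both components are at the extreme and orthogonal: √(111.3² + 93.8486²) ≈ 145.586 m.

146 meters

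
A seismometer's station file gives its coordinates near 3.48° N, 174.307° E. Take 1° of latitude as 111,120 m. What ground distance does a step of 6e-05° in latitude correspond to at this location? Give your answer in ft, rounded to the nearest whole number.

Along a meridian 6e-05° is 6e-05 × 111120 = 6.6672 m.
Converting: 6.6672 m × 3.2808 ft/m ≈ 21.874 ft.

22 ft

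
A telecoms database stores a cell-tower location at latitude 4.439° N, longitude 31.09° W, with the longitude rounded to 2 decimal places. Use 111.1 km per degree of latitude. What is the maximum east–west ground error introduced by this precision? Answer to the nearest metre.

Rounding to 2 decimal places leaves the longitude within ±0.005° of the true value.
At latitude 4.439° a degree of longitude spans 111100 m × cos 4.439° = 111100 × 0.9970 ≈ 110767 m.
So at most 0.005° × 110767 ≈ 553.834 m east–west.

554 metres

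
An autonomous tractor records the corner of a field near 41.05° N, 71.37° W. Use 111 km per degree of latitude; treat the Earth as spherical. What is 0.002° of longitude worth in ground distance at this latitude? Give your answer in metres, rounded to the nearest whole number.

0.002° of longitude at 41.05° is 0.002 × 111000 × cos 41.05° ≈ 0.002 × 83709.2 = 167.418 m.

167 metres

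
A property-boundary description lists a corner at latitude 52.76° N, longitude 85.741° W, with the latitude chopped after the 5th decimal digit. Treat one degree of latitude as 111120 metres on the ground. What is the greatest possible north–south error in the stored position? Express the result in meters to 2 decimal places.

Truncating at 5 decimal places can drop up to a full unit in the last place, so the latitude may be off by as much as 1e-05°.
Along the meridian that is 1e-05° × 111120 m/° = 1.1112 m.

1.11 meters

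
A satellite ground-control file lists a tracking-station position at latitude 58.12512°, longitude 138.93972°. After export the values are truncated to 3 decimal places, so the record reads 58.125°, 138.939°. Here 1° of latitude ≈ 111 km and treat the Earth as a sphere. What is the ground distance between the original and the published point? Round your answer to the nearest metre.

44 metres

Δlat = 58.12512 − 58.125 = +0.00012°; Δlon = 138.93972 − 138.939 = +0.00072°.
N–S: 0.00012° × 111000 m/° = 13.32 m.
E–W at 58.125°: 0.00072° × 111000 × cos 58.125° = 0.00072 × 111000 × 0.5281 ≈ 42.2032 m.
Distance: √(13.32² + 42.2032²) ≈ 44.2553 m.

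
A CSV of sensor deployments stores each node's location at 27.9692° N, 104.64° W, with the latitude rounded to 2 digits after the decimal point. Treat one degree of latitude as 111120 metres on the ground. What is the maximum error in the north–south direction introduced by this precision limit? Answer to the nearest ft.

Rounding to 2 decimal places leaves the latitude within ±0.005° of the true value.
So the N–S error is at most 0.005 × 111120 = 555.6 m.
Converting: 555.6 m × 3.2808 ft/m ≈ 1822.8 ft.

1823 ft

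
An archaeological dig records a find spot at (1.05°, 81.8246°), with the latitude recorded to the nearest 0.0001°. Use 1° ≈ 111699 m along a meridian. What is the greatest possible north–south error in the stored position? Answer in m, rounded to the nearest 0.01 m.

Rounding to 4 decimal places leaves the latitude within ±5e-05° of the true value.
So the N–S error is at most 5e-05 × 111699 = 5.58495 m.

5.58 m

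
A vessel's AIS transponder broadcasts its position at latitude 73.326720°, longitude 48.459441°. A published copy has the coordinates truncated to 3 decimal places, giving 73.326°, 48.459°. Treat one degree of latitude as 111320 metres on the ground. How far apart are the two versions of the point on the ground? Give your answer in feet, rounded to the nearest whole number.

267 feet

The latitude changed by +0.000720° and the longitude by +0.000441°.
North–south shift: 0.000720 × 111320 = 80.1504 m.
E–W at 73.326°: 0.000441° × 111320 × cos 73.326° = 0.000441 × 111320 × 0.2869 ≈ 14.0858 m.
Hypotenuse of the two orthogonal shifts: √(80.1504² + 14.0858²) = 81.3787 m.
In feet: 81.3787 m ÷ 0.3048 ≈ 266.99 ft.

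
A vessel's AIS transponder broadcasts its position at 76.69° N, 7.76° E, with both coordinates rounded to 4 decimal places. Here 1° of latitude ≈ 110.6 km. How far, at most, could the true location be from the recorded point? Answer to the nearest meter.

Rounding to 4 decimal places leaves each coordinate within ±5e-05° of the true value.
North–south component: 5e-05° × 110600 = 5.53 m.
Longitude error → 5e-05 × 110600 × cos 76.69° = 5e-05 × 110600 × 0.2302 ≈ 1.27311 m.
Combining orthogonally: (5.53² + 1.27311²)^½ ≈ 5.67466 m.

6 meters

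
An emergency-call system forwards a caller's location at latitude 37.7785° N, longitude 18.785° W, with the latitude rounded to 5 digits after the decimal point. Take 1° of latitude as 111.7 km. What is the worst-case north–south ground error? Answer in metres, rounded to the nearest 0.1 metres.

Rounding to 5 decimal places leaves the latitude within ±5e-06° of the true value.
Along the meridian that is 5e-06° × 111700 m/° = 0.5585 m.

0.6 metres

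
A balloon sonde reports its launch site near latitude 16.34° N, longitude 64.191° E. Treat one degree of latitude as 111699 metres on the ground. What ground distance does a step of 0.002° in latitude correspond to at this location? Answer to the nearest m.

0.002° × 111699 m/° = 223.398 m.

223 m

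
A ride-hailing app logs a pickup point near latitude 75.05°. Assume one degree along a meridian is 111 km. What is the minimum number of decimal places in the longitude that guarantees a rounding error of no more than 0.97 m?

At 75.05° one degree of longitude covers 111000 × cos 75.05° ≈ 111000 × 0.2580 ≈ 28635.3 m.
N decimal places → at most half a unit in the last place, 0.5 × 10⁻ᴺ° = 28635.3/2 × 10⁻ᴺ m.
Need 0.5 × 28635.3 × 10⁻ᴺ ≤ 0.97 → 10⁻ᴺ ≤ 6.775e-05, so N ≥ 4.17.
At 4 places the error can reach 1.43 m, but 5 places keeps it to 0.143 m.

5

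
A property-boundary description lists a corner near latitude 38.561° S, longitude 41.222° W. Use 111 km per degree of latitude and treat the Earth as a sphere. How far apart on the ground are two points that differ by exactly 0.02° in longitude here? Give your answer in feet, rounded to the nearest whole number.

5695 feet

At 38.561° a degree of longitude is 111000 × cos 38.561° ≈ 86795.9 m, so 0.02° corresponds to 1735.92 m.
In feet: 1735.92 m ÷ 0.3048 ≈ 5695.3 ft.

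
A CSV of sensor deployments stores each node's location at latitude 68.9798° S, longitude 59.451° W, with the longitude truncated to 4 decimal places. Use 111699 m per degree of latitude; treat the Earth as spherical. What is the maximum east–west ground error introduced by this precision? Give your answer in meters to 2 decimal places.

4.01 meters

Truncating at 4 decimal places can drop up to a full unit in the last place, so the longitude may be off by as much as 0.0001°.
One degree of longitude at 68.9798° is 111699 × cos 68.9798° ≈ 111699 × 0.3587 = 40066.1 m.
Maximum E–W displacement: 0.0001 × 40066.1 = 4.00661 m.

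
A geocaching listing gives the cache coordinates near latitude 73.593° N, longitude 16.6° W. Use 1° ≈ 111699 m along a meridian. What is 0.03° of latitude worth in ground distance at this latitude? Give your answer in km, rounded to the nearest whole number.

3 km

0.03° × 111699 m/° = 3350.97 m.
That is 3350.97 m = 3.351 km.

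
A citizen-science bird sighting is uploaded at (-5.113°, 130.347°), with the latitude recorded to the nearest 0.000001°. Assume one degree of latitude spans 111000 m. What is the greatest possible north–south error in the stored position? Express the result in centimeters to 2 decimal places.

Rounding to 6 decimal places leaves the latitude within ±5e-07° of the true value.
North–south distance: 5e-07° × 111000 m/° = 0.0555 m.
That is 0.0555 m = 5.55 cm.

5.55 centimeters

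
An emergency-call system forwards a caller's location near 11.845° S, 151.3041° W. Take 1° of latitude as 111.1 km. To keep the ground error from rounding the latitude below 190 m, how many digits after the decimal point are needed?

One degree of latitude covers 111100 m.
With N decimal places the half-ulp bound is 0.5·10⁻ᴺ°, or 0.5·10⁻ᴺ × 111100 m on the ground.
Setting 55550 × 10⁻ᴺ ≤ 190 gives 10ᴺ ≥ 292.4, i.e. N ≥ 2.47.
N = 2 would give 556 m (too coarse); N = 3 gives 55.6 m ≤ 190 m.

3 decimal places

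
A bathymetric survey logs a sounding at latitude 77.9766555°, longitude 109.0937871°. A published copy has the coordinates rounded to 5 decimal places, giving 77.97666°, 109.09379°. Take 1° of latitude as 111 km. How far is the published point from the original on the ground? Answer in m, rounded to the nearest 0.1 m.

Δlat = 77.9766555 − 77.97666 = -0.0000045°; Δlon = 109.0937871 − 109.09379 = -0.0000029°.
North–south shift: -0.0000045 × 111000 = -0.4995 m.
East–west at this latitude: -0.0000029° × 111000 × cos 77.9767° ≈ -0.0000029 × 23122.4 = -0.067055 m.
Combined displacement = (0.4995² + 0.067055²)^½ ≈ 0.503981 m.

0.5 m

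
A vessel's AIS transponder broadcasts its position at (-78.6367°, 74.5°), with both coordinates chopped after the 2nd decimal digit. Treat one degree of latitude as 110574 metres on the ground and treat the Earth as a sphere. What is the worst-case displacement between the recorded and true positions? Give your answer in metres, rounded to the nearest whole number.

1127 metres

Truncating at 2 decimal places can drop up to a full unit in the last place, so each coordinate may be off by as much as 0.01°.
N–S: 0.01° × 110574 m/° = 1105.74 m.
East–west component at 78.6367°: 0.01° × 110574 × cos 78.6367° ≈ 0.01 × 21786.3 ≈ 217.863 m.
Worst case both components are at the extreme and orthogonal: √(1105.74² + 217.863²) ≈ 1127 m.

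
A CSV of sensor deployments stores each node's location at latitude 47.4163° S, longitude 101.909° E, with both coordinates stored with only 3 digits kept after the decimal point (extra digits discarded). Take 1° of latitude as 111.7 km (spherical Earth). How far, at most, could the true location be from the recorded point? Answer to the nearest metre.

Truncating at 3 decimal places can drop up to a full unit in the last place, so each coordinate may be off by as much as 0.001°.
N–S: 0.001° × 111700 m/° = 111.7 m.
E–W at 47.4163°: 0.001° × 111700 × cos 47.4163° = 0.001 × 111700 × 0.6767 ≈ 75.5837 m.
Worst case both components are at the extreme and orthogonal: √(111.7² + 75.5837²) ≈ 134.869 m.

135 metres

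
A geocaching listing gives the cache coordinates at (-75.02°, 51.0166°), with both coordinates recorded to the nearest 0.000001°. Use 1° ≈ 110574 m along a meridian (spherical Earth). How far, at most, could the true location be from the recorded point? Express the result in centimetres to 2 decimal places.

Rounding to 6 decimal places leaves each coordinate within ±5e-07° of the true value.
N–S: 5e-07° × 110574 m/° = 0.055287 m.
East–west component at 75.02°: 5e-07° × 110574 × cos 75.02° ≈ 5e-07 × 28581.4 ≈ 0.0142907 m.
The two errors are perpendicular, so the maximum displacement is √(0.055287² + 0.0142907²) ≈ 0.0571041 m.
That is 0.0571041 m = 5.7104 cm.

5.71 centimetres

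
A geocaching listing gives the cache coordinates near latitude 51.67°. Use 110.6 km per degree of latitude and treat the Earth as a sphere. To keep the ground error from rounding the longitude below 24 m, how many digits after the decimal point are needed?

At 51.67° one degree of longitude covers 110600 × cos 51.67° ≈ 110600 × 0.6202 ≈ 68593 m.
N decimal places → at most half a unit in the last place, 0.5 × 10⁻ᴺ° = 68593/2 × 10⁻ᴺ m.
Setting 34296.5 × 10⁻ᴺ ≤ 24 gives 10ᴺ ≥ 1429, i.e. N ≥ 3.16.
So 4 decimal places suffice (3.43 m); 3 would allow up to 34.3 m.

4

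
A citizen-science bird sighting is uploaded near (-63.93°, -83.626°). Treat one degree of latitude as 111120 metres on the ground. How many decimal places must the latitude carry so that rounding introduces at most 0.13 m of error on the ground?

One degree of latitude covers 111120 m.
With N decimal places the half-ulp bound is 0.5·10⁻ᴺ°, or 0.5·10⁻ᴺ × 111120 m on the ground.
Setting 55560 × 10⁻ᴺ ≤ 0.13 gives 10ᴺ ≥ 4.274e+05, i.e. N ≥ 5.63.
So 6 decimal places suffice (0.0556 m); 5 would allow up to 0.556 m.

6 decimal places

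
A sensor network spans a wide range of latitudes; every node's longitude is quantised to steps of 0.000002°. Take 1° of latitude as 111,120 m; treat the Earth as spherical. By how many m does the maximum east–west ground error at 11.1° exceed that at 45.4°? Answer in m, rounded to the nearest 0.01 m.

0.03 m

With a 0.000002° grid the true value lies within half a step, ±0.000002°/2 = ±1e-06°, of the stored one.
Error at 11.1° = 1e-06° × 111120 × cos 11.1° ≈ 0.11112 × 0.9813 = 0.10904 m.
Error at 45.4° = 1e-06° × 111120 × cos 45.4° ≈ 0.11112 × 0.7022 = 0.078023 m.
So the lower-latitude error exceeds the higher by 0.10904 − 0.078023 = 0.031018 m.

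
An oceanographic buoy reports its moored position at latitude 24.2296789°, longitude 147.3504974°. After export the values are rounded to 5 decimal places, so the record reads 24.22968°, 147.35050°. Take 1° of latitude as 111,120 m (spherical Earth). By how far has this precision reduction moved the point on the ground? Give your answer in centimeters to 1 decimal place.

Δlat = 24.2296789 − 24.22968 = -0.0000011°; Δlon = 147.3504974 − 147.35050 = -0.0000026°.
N–S: -0.0000011° × 111120 m/° = -0.122232 m.
East–west at this latitude: -0.0000026° × 111120 × cos 24.2297° ≈ -0.0000026 × 101331 = -0.263461 m.
Distance: √(0.122232² + 0.263461²) ≈ 0.290435 m.
That is 0.290435 m = 29.043 cm.

29.0 centimeters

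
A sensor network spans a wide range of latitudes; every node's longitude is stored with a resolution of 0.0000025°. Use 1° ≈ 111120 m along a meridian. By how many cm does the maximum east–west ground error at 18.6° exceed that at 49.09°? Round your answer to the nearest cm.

With a 0.0000025° grid the true value lies within half a step, ±0.0000025°/2 = ±1.25e-06°, of the stored one.
Error at 18.6° = 1.25e-06° × 111120 × cos 18.6° ≈ 0.1389 × 0.9478 = 0.13165 m.
At 49.09°: 1.25e-06° × 111120 × cos 49.09° = 1.25e-06 × 111120 × 0.6549 ≈ 0.090962 m.
Difference: 0.13165 − 0.090962 = 0.040683 m.
That is 0.0406832 m = 4.0683 cm.

4 cm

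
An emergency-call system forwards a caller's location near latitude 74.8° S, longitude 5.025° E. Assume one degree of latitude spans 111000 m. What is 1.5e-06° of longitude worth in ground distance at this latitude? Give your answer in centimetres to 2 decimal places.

4.37 centimetres

One degree of longitude here spans 111000 × cos 74.8° = 111000 × 0.2622 ≈ 29103 m; 1.5e-06° of that is 0.0436545 m.
That is 0.0436545 m = 4.3654 cm.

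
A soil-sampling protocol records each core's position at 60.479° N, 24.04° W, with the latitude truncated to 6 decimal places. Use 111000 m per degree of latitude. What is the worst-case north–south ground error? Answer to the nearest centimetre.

11 centimetres

Truncating at 6 decimal places can drop up to a full unit in the last place, so the latitude may be off by as much as 1e-06°.
So the N–S error is at most 1e-06 × 111000 = 0.111 m.
That is 0.111 m = 11.1 cm.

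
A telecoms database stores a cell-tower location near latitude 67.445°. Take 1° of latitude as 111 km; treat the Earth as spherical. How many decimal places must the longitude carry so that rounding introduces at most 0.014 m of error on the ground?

At 67.445° one degree of longitude covers 111000 × cos 67.445° ≈ 111000 × 0.3836 ≈ 42576.3 m.
N decimal places → at most half a unit in the last place, 0.5 × 10⁻ᴺ° = 42576.3/2 × 10⁻ᴺ m.
Need 0.5 × 42576.3 × 10⁻ᴺ ≤ 0.014 → 10⁻ᴺ ≤ 6.576e-07, so N ≥ 6.18.
N = 6 would give 0.0213 m (too coarse); N = 7 gives 0.00213 m ≤ 0.014 m.

7 decimal places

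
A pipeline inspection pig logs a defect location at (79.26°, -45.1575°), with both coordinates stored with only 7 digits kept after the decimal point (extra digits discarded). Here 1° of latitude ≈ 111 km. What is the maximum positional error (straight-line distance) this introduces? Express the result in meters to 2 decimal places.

0.01 meters

Truncating at 7 decimal places can drop up to a full unit in the last place, so each coordinate may be off by as much as 1e-07°.
Latitude error → 1e-07 × 111000 = 0.0111 m along the meridian.
Longitude error → 1e-07 × 111000 × cos 79.26° = 1e-07 × 111000 × 0.1864 ≈ 0.00206851 m.
Combining orthogonally: (0.0111² + 0.00206851²)^½ ≈ 0.0112911 m.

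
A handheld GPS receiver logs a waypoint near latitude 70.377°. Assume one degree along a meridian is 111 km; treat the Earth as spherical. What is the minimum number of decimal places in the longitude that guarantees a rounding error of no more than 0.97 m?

5 decimal places

At 70.377° one degree of longitude covers 111000 × cos 70.377° ≈ 111000 × 0.3358 ≈ 37277.1 m.
With N decimal places the half-ulp bound is 0.5·10⁻ᴺ°, or 0.5·10⁻ᴺ × 37277.1 m on the ground.
Need 0.5 × 37277.1 × 10⁻ᴺ ≤ 0.97 → 10⁻ᴺ ≤ 5.204e-05, so N ≥ 4.28.
N = 4 would give 1.86 m (too coarse); N = 5 gives 0.186 m ≤ 0.97 m.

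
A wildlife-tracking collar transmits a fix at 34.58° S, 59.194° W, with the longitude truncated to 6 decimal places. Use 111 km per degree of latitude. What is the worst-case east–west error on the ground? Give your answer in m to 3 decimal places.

0.091 m

Truncating at 6 decimal places can drop up to a full unit in the last place, so the longitude may be off by as much as 1e-06°.
One degree of longitude at 34.58° is 111000 × cos 34.58° ≈ 111000 × 0.8233 = 91390.1 m.
East–west error: 1e-06° × 91390.1 m/° ≈ 0.0913901 m.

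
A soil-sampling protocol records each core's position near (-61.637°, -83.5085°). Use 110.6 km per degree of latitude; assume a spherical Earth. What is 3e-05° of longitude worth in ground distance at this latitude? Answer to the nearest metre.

3e-05° of longitude at 61.637° is 3e-05 × 110600 × cos 61.637° ≈ 3e-05 × 52541.2 = 1.57624 m.

2 metres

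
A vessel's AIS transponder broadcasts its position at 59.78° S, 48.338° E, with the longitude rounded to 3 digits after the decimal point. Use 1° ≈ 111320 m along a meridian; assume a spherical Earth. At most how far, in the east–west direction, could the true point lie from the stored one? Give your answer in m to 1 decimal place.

28.0 m

Rounding to 3 decimal places leaves the longitude within ±0.0005° of the true value.
At latitude 59.78° a degree of longitude spans 111320 m × cos 59.78° = 111320 × 0.5033 ≈ 56029.8 m.
Maximum E–W displacement: 0.0005 × 56029.8 = 28.0149 m.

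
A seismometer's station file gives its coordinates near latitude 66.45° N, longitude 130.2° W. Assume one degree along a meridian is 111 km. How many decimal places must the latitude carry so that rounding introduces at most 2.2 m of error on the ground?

5

One degree of latitude covers 111000 m.
Rounding to N decimal places gives at most 0.5 × 10⁻ᴺ degrees of error, i.e. 0.5 × 10⁻ᴺ × 111000 m.
Setting 55500 × 10⁻ᴺ ≤ 2.2 gives 10ᴺ ≥ 2.523e+04, i.e. N ≥ 4.40.
So 5 decimal places suffice (0.555 m); 4 would allow up to 5.55 m.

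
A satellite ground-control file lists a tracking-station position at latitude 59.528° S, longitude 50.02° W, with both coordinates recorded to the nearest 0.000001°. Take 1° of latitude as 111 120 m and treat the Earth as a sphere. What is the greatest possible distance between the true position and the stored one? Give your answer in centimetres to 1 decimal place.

6.2 centimetres

Rounding to 6 decimal places leaves each coordinate within ±5e-07° of the true value.
North–south component: 5e-07° × 111120 = 0.05556 m.
E–W at 59.528°: 5e-07° × 111120 × cos 59.528° = 5e-07 × 111120 × 0.5071 ≈ 0.0281754 m.
Worst case both components are at the extreme and orthogonal: √(0.05556² + 0.0281754²) ≈ 0.0622958 m.
That is 0.0622958 m = 6.2296 cm.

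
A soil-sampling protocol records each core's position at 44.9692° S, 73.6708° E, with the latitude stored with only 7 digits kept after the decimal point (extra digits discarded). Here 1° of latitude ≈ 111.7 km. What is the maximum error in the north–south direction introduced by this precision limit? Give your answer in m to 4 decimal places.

Truncating at 7 decimal places can drop up to a full unit in the last place, so the latitude may be off by as much as 1e-07°.
North–south distance: 1e-07° × 111700 m/° = 0.01117 m.

0.0112 m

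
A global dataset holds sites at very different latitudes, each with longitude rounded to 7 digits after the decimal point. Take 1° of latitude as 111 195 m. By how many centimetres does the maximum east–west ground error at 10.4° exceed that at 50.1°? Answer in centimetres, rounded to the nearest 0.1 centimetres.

0.2 centimetres

Rounding to 7 decimal places leaves the longitude within ±5e-08° of the true value.
Error at 10.4° = 5e-08° × 111195 × cos 10.4° ≈ 0.0055597 × 0.9836 = 0.0054684 m.
At 50.1°: 5e-08° × 111195 × cos 50.1° = 5e-08 × 111195 × 0.6414 ≈ 0.0035663 m.
Difference: 0.0054684 − 0.0035663 = 0.0019021 m.
That is 0.00190211 m = 0.19021 cm.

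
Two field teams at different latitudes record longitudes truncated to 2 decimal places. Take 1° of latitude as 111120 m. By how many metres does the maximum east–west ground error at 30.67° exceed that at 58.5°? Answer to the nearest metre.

375 metres

Truncating at 2 decimal places can drop up to a full unit in the last place, so the longitude may be off by as much as 0.01°.
Error at 30.67° = 0.01° × 111120 × cos 30.67° ≈ 1111.2 × 0.8601 = 955.76 m.
At 58.5°: 0.01° × 111120 × cos 58.5° = 0.01 × 111120 × 0.5225 ≈ 580.6 m.
So the lower-latitude error exceeds the higher by 955.76 − 580.6 = 375.16 m.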